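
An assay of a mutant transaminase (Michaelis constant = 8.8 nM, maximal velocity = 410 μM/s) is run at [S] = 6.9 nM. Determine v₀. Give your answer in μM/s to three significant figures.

[S]/(Km+[S]) = 6.9/15.70 = 0.4395, the fractional saturation.
v = 0.4395 × Vmax = 0.4395 × 410 = 180 μM/s.

180 μM/s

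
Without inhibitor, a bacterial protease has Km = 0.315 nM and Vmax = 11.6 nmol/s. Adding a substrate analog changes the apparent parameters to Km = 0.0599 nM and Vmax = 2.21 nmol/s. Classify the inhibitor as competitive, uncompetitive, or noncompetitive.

uncompetitive

Both Km and Vmax decrease by the same factor (~5.26-fold) — characteristic of uncompetitive inhibition.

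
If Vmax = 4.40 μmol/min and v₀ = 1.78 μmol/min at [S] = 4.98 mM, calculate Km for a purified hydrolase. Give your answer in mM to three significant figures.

7.33 mM

v/Vmax = 1.78/4.40 = 0.4045 = [S]/(Km+[S]).
So Km + [S] = [S]/0.4045 = 12.31 mM, giving Km = 12.31 − 4.98 = 7.33 mM.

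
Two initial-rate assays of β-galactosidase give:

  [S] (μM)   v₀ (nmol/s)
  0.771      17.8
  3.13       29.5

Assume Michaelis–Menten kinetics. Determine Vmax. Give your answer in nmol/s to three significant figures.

37.6 nmol/s

From v = Vmax[S]/(Km+[S]), each point gives Vmax = v(Km+[S])/[S].
Equating: 17.8(Km+0.771)/0.771 = 29.5(Km+3.13)/3.13.
23.09·Km + 17.8 = 9.425·Km + 29.5, so (23.09 − 9.425)·Km = 29.5 − 17.8.
Km = 11.70/13.66 = 0.856 μM; then Vmax = 17.8(0.856+0.771)/0.771 = 37.6 nmol/s.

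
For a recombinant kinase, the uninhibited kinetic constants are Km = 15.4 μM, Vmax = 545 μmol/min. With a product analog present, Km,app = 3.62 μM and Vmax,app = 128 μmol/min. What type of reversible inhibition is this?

uncompetitive

Both Km and Vmax decrease by the same factor (~4.25-fold) — characteristic of uncompetitive inhibition.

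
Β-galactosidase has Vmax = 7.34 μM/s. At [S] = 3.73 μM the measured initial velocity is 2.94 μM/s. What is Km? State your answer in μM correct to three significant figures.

v/Vmax = 2.94/7.34 = 0.4005 = [S]/(Km+[S]).
So Km + [S] = [S]/0.4005 = 9.312 μM, giving Km = 9.312 − 3.73 = 5.58 μM.

5.58 μM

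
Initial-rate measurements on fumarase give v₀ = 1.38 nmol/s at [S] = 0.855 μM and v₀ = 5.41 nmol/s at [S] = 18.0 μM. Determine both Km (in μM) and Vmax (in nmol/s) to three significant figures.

From v = Vmax[S]/(Km+[S]), each point gives Vmax = v(Km+[S])/[S].
Equating: 1.38(Km+0.855)/0.855 = 5.41(Km+18.0)/18.0.
1.614·Km + 1.38 = 0.3006·Km + 5.41, so (1.614 − 0.3006)·Km = 5.41 − 1.38.
Km = 4.030/1.313 = 3.07 μM; then Vmax = 1.38(3.07+0.855)/0.855 = 6.33 nmol/s.

Km = 3.07 μM; Vmax = 6.33 nmol/s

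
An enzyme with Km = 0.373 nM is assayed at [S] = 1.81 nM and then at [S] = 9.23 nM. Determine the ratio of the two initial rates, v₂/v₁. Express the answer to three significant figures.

Since Vmax cancels, v₂/v₁ = [S]₂(Km+[S]₁) / [S]₁(Km+[S]₂).
= 9.23×(0.373+1.81) / (1.81×(0.373+9.23)) = 20.15/17.38 = 1.16.

1.16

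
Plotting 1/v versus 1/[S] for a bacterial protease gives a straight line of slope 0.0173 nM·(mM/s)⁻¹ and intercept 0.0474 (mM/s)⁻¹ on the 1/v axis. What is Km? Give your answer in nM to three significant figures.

0.365 nM

y-intercept = 1/Vmax ⇒ Vmax = 21.1 mM/s; slope = Km/Vmax ⇒ Km = slope × Vmax.
Km = 0.0173 × 21.1 = 0.365 nM.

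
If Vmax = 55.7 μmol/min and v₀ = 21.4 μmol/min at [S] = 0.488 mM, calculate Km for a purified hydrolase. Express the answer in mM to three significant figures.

v/Vmax = 21.4/55.7 = 0.3842 = [S]/(Km+[S]).
So Km + [S] = [S]/0.3842 = 1.270 mM, giving Km = 1.270 − 0.488 = 0.782 mM.

0.782 mM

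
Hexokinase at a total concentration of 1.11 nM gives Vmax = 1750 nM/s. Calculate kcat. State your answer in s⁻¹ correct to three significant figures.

kcat = Vmax/[E]total = 1750 nM/s / 1.11 nM = 1580 s⁻¹.

1580 s⁻¹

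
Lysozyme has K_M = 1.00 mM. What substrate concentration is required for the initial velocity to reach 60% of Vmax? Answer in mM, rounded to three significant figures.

1.50 mM

v/Vmax = [S]/(Km+[S]) = 0.6, so [S] = Km·0.6/(1 − 0.6) = 1.00 × 1.500.
[S] = 1.50 mM.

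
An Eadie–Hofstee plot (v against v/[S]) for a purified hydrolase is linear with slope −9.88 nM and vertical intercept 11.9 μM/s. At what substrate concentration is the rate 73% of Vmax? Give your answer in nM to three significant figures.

26.7 nM

The Eadie–Hofstee slope gives Km = 9.88 nM (slope = −Km).
v/Vmax = [S]/(Km+[S]) = 0.73 ⇒ [S] = Km·0.73/(1−0.73) = 9.88 × 2.704 = 26.7 nM.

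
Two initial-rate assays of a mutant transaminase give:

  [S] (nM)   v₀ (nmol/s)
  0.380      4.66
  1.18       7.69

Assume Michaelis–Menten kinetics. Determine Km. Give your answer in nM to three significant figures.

In reciprocal form, 1/v = (Km/Vmax)·(1/[S]) + 1/Vmax. The two points give (1/[S], 1/v) = (2.632, 0.2146) and (0.8475, 0.1300).
Slope = (0.2146 − 0.1300)/(2.632 − 0.8475) = 0.04739; intercept = 0.2146 − 0.04739×2.632 = 0.08988.
Vmax = 1/intercept = 11.1 nmol/s; Km = slope × Vmax = 0.04739 × 11.1 = 0.527 nM.

0.527 nM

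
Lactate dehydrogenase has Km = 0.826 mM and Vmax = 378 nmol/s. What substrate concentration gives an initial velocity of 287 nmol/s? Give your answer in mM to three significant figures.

2.61 mM

Rearranging v = Vmax[S]/(Km+[S]) gives [S] = Km·v/(Vmax − v).
[S] = 0.826 × 287 / (378 − 287) = 237.1/91.00 = 2.61 mM.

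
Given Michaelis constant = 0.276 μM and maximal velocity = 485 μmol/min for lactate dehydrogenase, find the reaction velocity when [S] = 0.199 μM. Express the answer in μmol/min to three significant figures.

203 μmol/min

v = Vmax·[S]/(Km + [S]) = 485 × 0.199 / (0.276 + 0.199)
  = 96.52 / 0.4750 = 203 μmol/min.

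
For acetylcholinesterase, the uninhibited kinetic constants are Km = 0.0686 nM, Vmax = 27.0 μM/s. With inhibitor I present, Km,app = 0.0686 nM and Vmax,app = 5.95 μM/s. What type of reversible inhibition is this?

noncompetitive

Vmax decreases (27.0 → 5.95 μM/s) while Km is unchanged — pure noncompetitive inhibition.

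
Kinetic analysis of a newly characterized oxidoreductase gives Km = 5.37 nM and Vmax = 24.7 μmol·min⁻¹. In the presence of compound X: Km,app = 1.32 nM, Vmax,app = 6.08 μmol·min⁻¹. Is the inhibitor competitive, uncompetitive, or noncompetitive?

Both Km and Vmax decrease by the same factor (~4.06-fold) — characteristic of uncompetitive inhibition.

uncompetitive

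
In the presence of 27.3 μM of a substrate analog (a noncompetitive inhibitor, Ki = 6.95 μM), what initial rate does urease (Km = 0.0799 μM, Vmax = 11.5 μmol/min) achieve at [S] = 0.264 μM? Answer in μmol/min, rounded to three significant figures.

α = 1 + [I]/Ki = 1 + 27.3/6.95 = 4.928.
For a noncompetitive inhibitor, Vmax is reduced to Vmax/α while Km is unchanged: Km,app = 0.0799 μM, Vmax,app = 2.33 μmol/min.
v = Vmax,app·[S]/(Km,app + [S]) = 2.33 × 0.264/(0.0799 + 0.264) = 1.79 μmol/min.

1.79 μmol/min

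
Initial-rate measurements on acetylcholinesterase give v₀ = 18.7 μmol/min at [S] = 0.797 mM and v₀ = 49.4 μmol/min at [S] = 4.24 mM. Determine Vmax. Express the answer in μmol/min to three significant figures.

79.7 μmol/min

In reciprocal form, 1/v = (Km/Vmax)·(1/[S]) + 1/Vmax. The two points give (1/[S], 1/v) = (1.255, 0.05348) and (0.2358, 0.02024).
Slope = (0.05348 − 0.02024)/(1.255 − 0.2358) = 0.03262; intercept = 0.05348 − 0.03262×1.255 = 0.01255.
Vmax = 1/intercept = 79.7 μmol/min; Km = slope × Vmax = 0.03262 × 79.7 = 2.60 mM.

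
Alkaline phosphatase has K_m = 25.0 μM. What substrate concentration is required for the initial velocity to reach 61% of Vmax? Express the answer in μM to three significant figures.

39.1 μM

v/Vmax = [S]/(Km+[S]) = 0.61, so [S] = Km·0.61/(1 − 0.61) = 25.0 × 1.564.
[S] = 39.1 μM.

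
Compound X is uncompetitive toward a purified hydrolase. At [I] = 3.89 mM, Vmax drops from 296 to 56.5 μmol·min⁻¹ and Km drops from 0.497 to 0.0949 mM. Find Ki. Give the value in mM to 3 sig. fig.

Uncompetitive: Vmax,app = Vmax/α (and Km,app = Km/α) with α = 1 + [I]/Ki.
α = Vmax/Vmax,app = 296/56.5 = 5.239.
Since α = 1 + [I]/Ki, [I]/Ki = 5.239 − 1 = 4.239 and Ki = 3.89/4.239 = 0.918 mM.

0.918 mM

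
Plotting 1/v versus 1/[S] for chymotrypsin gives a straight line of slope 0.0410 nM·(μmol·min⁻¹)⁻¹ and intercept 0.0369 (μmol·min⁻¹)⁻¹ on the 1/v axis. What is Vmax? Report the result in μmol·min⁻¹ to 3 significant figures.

27.1 μmol·min⁻¹

The y-intercept of a Lineweaver–Burk plot equals 1/Vmax, so Vmax = 1/0.0369 = 27.1 μmol·min⁻¹.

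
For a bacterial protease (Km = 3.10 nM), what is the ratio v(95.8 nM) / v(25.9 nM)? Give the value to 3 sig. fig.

Since Vmax cancels, v₂/v₁ = [S]₂(Km+[S]₁) / [S]₁(Km+[S]₂).
= 95.8×(3.10+25.9) / (25.9×(3.10+95.8)) = 2778/2562 = 1.08.

1.08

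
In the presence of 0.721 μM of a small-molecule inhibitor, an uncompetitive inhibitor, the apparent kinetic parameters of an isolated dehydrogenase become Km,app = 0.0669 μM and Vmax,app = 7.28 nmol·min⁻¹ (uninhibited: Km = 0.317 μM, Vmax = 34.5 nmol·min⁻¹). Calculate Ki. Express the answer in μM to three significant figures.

Uncompetitive: Vmax,app = Vmax/α (and Km,app = Km/α) with α = 1 + [I]/Ki.
α = Vmax/Vmax,app = 34.5/7.28 = 4.739.
Since α = 1 + [I]/Ki, [I]/Ki = 4.739 − 1 = 3.739 and Ki = 0.721/3.739 = 0.193 μM.

0.193 μM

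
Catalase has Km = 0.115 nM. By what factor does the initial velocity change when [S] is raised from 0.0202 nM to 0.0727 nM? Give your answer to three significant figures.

2.59

The fractional saturations are [S]/(Km+[S]) = 0.0202/0.1352 = 0.1494 and 0.0727/0.1877 = 0.3873.
v₂/v₁ is just their ratio: 0.3873/0.1494 = 2.59.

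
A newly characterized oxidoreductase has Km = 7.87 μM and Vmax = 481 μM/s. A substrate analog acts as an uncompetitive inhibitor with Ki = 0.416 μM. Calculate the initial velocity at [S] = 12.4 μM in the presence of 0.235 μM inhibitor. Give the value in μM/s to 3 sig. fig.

α = 1 + [I]/Ki = 1 + 0.235/0.416 = 1.565.
For an uncompetitive inhibitor, both parameters are divided by α, giving Vmax/α and Km/α: Km,app = 5.03 μM, Vmax,app = 307 μM/s.
v = Vmax,app·[S]/(Km,app + [S]) = 307 × 12.4/(5.03 + 12.4) = 219 μM/s.

219 μM/s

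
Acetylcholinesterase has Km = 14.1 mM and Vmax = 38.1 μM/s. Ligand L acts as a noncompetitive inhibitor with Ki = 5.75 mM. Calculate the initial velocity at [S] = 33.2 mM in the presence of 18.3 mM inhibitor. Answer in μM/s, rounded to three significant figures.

6.39 μM/s

With α = 1 + [I]/Ki = 1 + 18.3/5.75 = 4.183, the noncompetitive rate law is v = (Vmax/α)·[S] / (Km + [S]).
v = (38.1/4.183)×33.2 / (14.1 + 33.2) = 302.4/47.30 = 6.39 μM/s.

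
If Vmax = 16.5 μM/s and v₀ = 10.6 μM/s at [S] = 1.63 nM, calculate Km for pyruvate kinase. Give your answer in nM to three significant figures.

From v = Vmax[S]/(Km+[S]), Km = [S](Vmax − v)/v.
Km = 1.63 × (16.5 − 10.6) / 10.6 = 9.617/10.6 = 0.907 nM.

0.907 nM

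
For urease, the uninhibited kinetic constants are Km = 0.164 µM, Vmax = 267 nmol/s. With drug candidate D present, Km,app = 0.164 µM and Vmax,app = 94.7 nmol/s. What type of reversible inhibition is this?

Vmax decreases (267 → 94.7 nmol/s) while Km is unchanged — pure noncompetitive inhibition.

noncompetitive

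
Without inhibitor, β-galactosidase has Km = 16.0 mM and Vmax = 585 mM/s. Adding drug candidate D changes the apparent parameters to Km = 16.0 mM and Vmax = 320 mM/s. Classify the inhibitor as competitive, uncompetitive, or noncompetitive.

Vmax decreases (585 → 320 mM/s) while Km is unchanged — pure noncompetitive inhibition.

noncompetitive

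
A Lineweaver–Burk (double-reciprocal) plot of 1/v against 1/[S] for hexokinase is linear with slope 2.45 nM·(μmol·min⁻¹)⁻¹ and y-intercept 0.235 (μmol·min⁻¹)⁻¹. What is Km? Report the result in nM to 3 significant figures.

10.4 nM

y-intercept = 1/Vmax ⇒ Vmax = 4.26 μmol·min⁻¹; slope = Km/Vmax ⇒ Km = slope × Vmax.
Km = 2.45 × 4.26 = 10.4 nM.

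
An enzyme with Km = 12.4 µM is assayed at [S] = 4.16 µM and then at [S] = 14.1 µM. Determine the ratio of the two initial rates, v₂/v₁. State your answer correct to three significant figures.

2.12

The fractional saturations are [S]/(Km+[S]) = 4.16/16.56 = 0.2512 and 14.1/26.50 = 0.5321.
v₂/v₁ is just their ratio: 0.5321/0.2512 = 2.12.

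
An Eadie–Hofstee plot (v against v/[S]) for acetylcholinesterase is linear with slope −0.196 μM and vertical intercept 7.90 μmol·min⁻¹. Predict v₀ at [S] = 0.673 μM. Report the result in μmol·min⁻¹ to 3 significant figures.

6.12 μmol·min⁻¹

In the Eadie–Hofstee form v = Vmax − Km·(v/[S]), the slope is −Km and the intercept is Vmax, so Km = 0.196 μM and Vmax = 7.90 μmol·min⁻¹.
v = 7.90 × 0.673/(0.196 + 0.673) = 6.12 μmol·min⁻¹.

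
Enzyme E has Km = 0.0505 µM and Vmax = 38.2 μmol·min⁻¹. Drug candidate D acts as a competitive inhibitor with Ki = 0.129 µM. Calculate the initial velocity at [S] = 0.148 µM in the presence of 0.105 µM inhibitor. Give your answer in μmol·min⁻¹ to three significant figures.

23.6 μmol·min⁻¹

With α = 1 + [I]/Ki = 1 + 0.105/0.129 = 1.814, the competitive rate law is v = Vmax[S] / (αKm + [S]).
v = 38.2×0.148 / (1.814×0.0505 + 0.148) = 5.654/0.2396 = 23.6 μmol·min⁻¹.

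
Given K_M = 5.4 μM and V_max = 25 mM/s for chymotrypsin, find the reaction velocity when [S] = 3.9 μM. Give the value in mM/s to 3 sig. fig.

v = Vmax·[S]/(Km + [S]) = 25 × 3.9 / (5.4 + 3.9)
  = 97.50 / 9.300 = 10.5 mM/s.

10.5 mM/s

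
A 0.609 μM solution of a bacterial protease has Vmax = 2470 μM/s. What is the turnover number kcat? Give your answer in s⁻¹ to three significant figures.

kcat = Vmax/[E]total = 2470 μM/s / 0.609 μM = 4060 s⁻¹.

4060 s⁻¹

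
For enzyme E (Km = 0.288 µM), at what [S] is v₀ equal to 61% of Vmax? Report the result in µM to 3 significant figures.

0.450 µM

v/Vmax = [S]/(Km+[S]) = 0.61, so [S] = Km·0.61/(1 − 0.61) = 0.288 × 1.564.
[S] = 0.450 µM.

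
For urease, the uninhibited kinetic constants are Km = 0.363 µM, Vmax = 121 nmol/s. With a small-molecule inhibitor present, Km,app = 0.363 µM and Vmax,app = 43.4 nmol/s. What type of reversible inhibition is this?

Vmax decreases (121 → 43.4 nmol/s) while Km is unchanged — pure noncompetitive inhibition.

noncompetitive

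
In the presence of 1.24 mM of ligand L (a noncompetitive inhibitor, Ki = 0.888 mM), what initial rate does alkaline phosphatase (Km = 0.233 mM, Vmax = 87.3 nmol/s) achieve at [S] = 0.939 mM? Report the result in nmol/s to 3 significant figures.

29.2 nmol/s

With α = 1 + [I]/Ki = 1 + 1.24/0.888 = 2.396, the noncompetitive rate law is v = (Vmax/α)·[S] / (Km + [S]).
v = (87.3/2.396)×0.939 / (0.233 + 0.939) = 34.21/1.172 = 29.2 nmol/s.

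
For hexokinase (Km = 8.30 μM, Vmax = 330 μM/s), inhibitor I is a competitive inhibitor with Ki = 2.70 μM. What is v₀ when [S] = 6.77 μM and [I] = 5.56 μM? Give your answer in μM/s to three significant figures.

69.5 μM/s

With α = 1 + [I]/Ki = 1 + 5.56/2.70 = 3.059, the competitive rate law is v = Vmax[S] / (αKm + [S]).
v = 330×6.77 / (3.059×8.30 + 6.77) = 2234/32.16 = 69.5 μM/s.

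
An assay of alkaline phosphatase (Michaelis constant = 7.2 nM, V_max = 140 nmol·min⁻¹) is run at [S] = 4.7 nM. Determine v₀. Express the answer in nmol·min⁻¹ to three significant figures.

v = Vmax·[S]/(Km + [S]) = 140 × 4.7 / (7.2 + 4.7)
  = 658.0 / 11.90 = 55.3 nmol·min⁻¹.

55.3 nmol·min⁻¹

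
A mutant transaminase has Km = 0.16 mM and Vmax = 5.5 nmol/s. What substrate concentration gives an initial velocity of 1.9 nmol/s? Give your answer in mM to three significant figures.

The required fractional saturation is v/Vmax = 1.9/5.5 = 0.3455.
Then [S]/(Km+[S]) = 0.3455 ⇒ [S] = 0.16 × 0.3455/(1 − 0.3455) = 0.0844 mM.

0.0844 mM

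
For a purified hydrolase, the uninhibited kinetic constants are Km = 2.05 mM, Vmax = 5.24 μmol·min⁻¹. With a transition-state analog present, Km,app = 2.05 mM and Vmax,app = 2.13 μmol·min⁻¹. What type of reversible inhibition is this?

Vmax decreases (5.24 → 2.13 μmol·min⁻¹) while Km is unchanged — pure noncompetitive inhibition.

noncompetitive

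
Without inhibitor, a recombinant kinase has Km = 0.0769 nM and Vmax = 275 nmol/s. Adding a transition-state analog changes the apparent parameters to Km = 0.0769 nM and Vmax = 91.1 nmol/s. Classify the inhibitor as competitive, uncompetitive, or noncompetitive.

Vmax decreases (275 → 91.1 nmol/s) while Km is unchanged — pure noncompetitive inhibition.

noncompetitive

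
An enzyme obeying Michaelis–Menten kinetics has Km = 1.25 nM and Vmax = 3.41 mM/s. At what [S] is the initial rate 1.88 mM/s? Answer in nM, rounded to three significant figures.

The required fractional saturation is v/Vmax = 1.88/3.41 = 0.5513.
Then [S]/(Km+[S]) = 0.5513 ⇒ [S] = 1.25 × 0.5513/(1 − 0.5513) = 1.54 nM.

1.54 nM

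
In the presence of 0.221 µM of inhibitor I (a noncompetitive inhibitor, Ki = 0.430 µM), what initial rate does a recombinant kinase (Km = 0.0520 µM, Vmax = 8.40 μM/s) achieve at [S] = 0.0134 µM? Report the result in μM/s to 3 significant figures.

α = 1 + [I]/Ki = 1 + 0.221/0.430 = 1.514.
For a noncompetitive inhibitor, Vmax is reduced to Vmax/α while Km is unchanged: Km,app = 0.0520 µM, Vmax,app = 5.55 μM/s.
v = Vmax,app·[S]/(Km,app + [S]) = 5.55 × 0.0134/(0.0520 + 0.0134) = 1.14 μM/s.

1.14 μM/s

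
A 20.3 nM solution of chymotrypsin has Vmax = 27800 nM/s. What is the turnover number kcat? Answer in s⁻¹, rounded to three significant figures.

kcat = Vmax/[E]total = 27800 nM/s / 20.3 nM = 1370 s⁻¹.

1370 s⁻¹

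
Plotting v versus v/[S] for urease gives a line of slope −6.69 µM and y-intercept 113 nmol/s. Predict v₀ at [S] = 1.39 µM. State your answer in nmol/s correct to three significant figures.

In the Eadie–Hofstee form v = Vmax − Km·(v/[S]), the slope is −Km and the intercept is Vmax, so Km = 6.69 µM and Vmax = 113 nmol/s.
v = 113 × 1.39/(6.69 + 1.39) = 19.4 nmol/s.

19.4 nmol/s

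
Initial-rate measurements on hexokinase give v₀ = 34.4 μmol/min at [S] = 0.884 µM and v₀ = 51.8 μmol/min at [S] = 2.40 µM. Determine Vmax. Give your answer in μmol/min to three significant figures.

In reciprocal form, 1/v = (Km/Vmax)·(1/[S]) + 1/Vmax. The two points give (1/[S], 1/v) = (1.131, 0.02907) and (0.4167, 0.01931).
Slope = (0.02907 − 0.01931)/(1.131 − 0.4167) = 0.01367; intercept = 0.02907 − 0.01367×1.131 = 0.01361.
Vmax = 1/intercept = 73.5 μmol/min; Km = slope × Vmax = 0.01367 × 73.5 = 1.00 µM.

73.5 μmol/min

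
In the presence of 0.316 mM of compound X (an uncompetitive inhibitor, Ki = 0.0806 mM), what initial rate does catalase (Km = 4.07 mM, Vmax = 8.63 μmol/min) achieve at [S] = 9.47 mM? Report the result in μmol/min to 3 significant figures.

1.61 μmol/min

α = 1 + [I]/Ki = 1 + 0.316/0.0806 = 4.921.
For an uncompetitive inhibitor, both parameters are divided by α, giving Vmax/α and Km/α: Km,app = 0.827 mM, Vmax,app = 1.75 μmol/min.
v = Vmax,app·[S]/(Km,app + [S]) = 1.75 × 9.47/(0.827 + 9.47) = 1.61 μmol/min.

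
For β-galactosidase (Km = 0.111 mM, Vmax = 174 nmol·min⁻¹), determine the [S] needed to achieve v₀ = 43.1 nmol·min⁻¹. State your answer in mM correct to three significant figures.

0.0365 mM

Rearranging v = Vmax[S]/(Km+[S]) gives [S] = Km·v/(Vmax − v).
[S] = 0.111 × 43.1 / (174 − 43.1) = 4.784/130.9 = 0.0365 mM.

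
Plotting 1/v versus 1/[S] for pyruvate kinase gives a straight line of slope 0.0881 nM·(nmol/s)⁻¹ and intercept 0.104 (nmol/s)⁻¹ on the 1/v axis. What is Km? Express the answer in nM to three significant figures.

y-intercept = 1/Vmax ⇒ Vmax = 9.62 nmol/s; slope = Km/Vmax ⇒ Km = slope × Vmax.
Km = 0.0881 × 9.62 = 0.847 nM.

0.847 nM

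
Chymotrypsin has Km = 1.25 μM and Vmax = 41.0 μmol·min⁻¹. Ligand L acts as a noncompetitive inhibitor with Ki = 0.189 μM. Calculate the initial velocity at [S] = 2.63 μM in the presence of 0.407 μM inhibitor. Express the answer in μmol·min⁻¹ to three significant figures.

With α = 1 + [I]/Ki = 1 + 0.407/0.189 = 3.153, the noncompetitive rate law is v = (Vmax/α)·[S] / (Km + [S]).
v = (41.0/3.153)×2.63 / (1.25 + 2.63) = 34.19/3.880 = 8.81 μmol·min⁻¹.

8.81 μmol·min⁻¹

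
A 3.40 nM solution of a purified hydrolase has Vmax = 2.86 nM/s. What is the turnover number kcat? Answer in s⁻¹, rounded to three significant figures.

0.841 s⁻¹

kcat = Vmax/[E]total = 2.86 nM/s / 3.40 nM = 0.841 s⁻¹.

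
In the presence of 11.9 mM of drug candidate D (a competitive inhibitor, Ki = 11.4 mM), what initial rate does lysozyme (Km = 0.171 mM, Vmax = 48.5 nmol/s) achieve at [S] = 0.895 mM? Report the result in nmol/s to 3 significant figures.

34.9 nmol/s

α = 1 + [I]/Ki = 1 + 11.9/11.4 = 2.044.
For a competitive inhibitor, Vmax is unchanged and the apparent Km becomes α·Km: Km,app = 0.350 mM, Vmax,app = 48.5 nmol/s.
v = Vmax,app·[S]/(Km,app + [S]) = 48.5 × 0.895/(0.350 + 0.895) = 34.9 nmol/s.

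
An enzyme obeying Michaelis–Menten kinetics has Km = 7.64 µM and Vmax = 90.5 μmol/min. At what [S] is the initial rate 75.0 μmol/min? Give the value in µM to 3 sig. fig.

The required fractional saturation is v/Vmax = 75.0/90.5 = 0.8287.
Then [S]/(Km+[S]) = 0.8287 ⇒ [S] = 7.64 × 0.8287/(1 − 0.8287) = 37.0 µM.

37.0 µM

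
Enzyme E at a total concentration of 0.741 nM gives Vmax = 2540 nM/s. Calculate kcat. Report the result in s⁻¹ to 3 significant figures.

kcat = Vmax/[E]total = 2540 nM/s / 0.741 nM = 3430 s⁻¹.

3430 s⁻¹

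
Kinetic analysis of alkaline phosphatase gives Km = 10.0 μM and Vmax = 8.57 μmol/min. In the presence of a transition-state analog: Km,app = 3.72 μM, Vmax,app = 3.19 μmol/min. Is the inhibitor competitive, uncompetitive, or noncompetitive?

uncompetitive

Both Km and Vmax decrease by the same factor (~2.69-fold) — characteristic of uncompetitive inhibition.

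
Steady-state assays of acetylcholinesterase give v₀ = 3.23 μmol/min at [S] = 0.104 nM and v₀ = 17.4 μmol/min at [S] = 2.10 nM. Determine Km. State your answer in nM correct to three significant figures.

0.622 nM

From v = Vmax[S]/(Km+[S]), each point gives Vmax = v(Km+[S])/[S].
Equating: 3.23(Km+0.104)/0.104 = 17.4(Km+2.10)/2.10.
31.06·Km + 3.23 = 8.286·Km + 17.4, so (31.06 − 8.286)·Km = 17.4 − 3.23.
Km = 14.17/22.77 = 0.622 nM; then Vmax = 3.23(0.622+0.104)/0.104 = 22.6 μmol/min.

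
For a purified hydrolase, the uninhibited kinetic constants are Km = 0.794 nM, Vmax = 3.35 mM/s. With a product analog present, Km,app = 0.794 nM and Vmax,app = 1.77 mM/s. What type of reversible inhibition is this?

Vmax decreases (3.35 → 1.77 mM/s) while Km is unchanged — pure noncompetitive inhibition.

noncompetitive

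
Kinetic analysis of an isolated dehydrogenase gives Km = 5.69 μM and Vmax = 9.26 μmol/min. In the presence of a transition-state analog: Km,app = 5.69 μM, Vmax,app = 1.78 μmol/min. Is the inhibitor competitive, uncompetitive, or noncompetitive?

noncompetitive

Vmax decreases (9.26 → 1.78 μmol/min) while Km is unchanged — pure noncompetitive inhibition.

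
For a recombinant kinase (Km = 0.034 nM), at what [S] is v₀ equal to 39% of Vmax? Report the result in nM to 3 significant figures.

v/Vmax = [S]/(Km+[S]) = 0.39, so [S] = Km·0.39/(1 − 0.39) = 0.034 × 0.6393.
[S] = 0.0217 nM.

0.0217 nM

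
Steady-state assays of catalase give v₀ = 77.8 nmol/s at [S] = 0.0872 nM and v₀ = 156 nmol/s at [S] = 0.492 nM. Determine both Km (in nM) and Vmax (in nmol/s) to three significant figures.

Km = 0.136 nM; Vmax = 199 nmol/s

In reciprocal form, 1/v = (Km/Vmax)·(1/[S]) + 1/Vmax. The two points give (1/[S], 1/v) = (11.47, 0.01285) and (2.033, 0.006410).
Slope = (0.01285 − 0.006410)/(11.47 − 2.033) = 0.0006829; intercept = 0.01285 − 0.0006829×11.47 = 0.005022.
Vmax = 1/intercept = 199 nmol/s; Km = slope × Vmax = 0.0006829 × 199 = 0.136 nM.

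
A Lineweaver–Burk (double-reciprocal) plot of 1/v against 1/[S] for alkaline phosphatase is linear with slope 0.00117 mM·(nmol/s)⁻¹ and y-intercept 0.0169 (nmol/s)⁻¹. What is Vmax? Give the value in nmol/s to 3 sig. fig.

59.2 nmol/s

The y-intercept of a Lineweaver–Burk plot equals 1/Vmax, so Vmax = 1/0.0169 = 59.2 nmol/s.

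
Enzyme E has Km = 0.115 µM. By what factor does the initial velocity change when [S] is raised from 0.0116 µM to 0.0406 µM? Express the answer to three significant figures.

2.85

The fractional saturations are [S]/(Km+[S]) = 0.0116/0.1266 = 0.09163 and 0.0406/0.1556 = 0.2609.
v₂/v₁ is just their ratio: 0.2609/0.09163 = 2.85.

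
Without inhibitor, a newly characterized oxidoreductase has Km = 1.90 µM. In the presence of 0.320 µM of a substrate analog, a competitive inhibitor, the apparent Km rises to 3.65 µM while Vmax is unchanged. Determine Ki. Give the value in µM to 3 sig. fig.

0.347 µM

Competitive: Km,app = α·Km with α = 1 + [I]/Ki.
α = Km,app/Km = 3.65/1.90 = 1.921.
Ki = [I]/(α − 1) = 0.320/0.9211 = 0.347 µM.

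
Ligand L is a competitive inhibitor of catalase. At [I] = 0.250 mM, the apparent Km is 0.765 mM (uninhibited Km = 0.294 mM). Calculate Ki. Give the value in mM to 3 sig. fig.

Competitive: Km,app = α·Km with α = 1 + [I]/Ki.
α = Km,app/Km = 0.765/0.294 = 2.602.
Since α = 1 + [I]/Ki, [I]/Ki = 2.602 − 1 = 1.602 and Ki = 0.250/1.602 = 0.156 mM.

0.156 mM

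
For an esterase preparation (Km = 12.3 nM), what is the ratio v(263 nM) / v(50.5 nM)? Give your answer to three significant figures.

1.19

The fractional saturations are [S]/(Km+[S]) = 50.5/62.80 = 0.8041 and 263/275.3 = 0.9553.
v₂/v₁ is just their ratio: 0.9553/0.8041 = 1.19.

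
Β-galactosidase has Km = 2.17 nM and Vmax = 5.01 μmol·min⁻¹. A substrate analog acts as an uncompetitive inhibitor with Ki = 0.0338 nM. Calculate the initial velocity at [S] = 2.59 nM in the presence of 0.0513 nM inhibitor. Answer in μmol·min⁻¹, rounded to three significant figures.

1.49 μmol·min⁻¹

α = 1 + [I]/Ki = 1 + 0.0513/0.0338 = 2.518.
For an uncompetitive inhibitor, both parameters are divided by α, giving Vmax/α and Km/α: Km,app = 0.862 nM, Vmax,app = 1.99 μmol·min⁻¹.
v = Vmax,app·[S]/(Km,app + [S]) = 1.99 × 2.59/(0.862 + 2.59) = 1.49 μmol·min⁻¹.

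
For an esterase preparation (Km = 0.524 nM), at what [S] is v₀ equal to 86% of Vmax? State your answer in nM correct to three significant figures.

v/Vmax = [S]/(Km+[S]) = 0.86, so [S] = Km·0.86/(1 − 0.86) = 0.524 × 6.143.
[S] = 3.22 nM.

3.22 nM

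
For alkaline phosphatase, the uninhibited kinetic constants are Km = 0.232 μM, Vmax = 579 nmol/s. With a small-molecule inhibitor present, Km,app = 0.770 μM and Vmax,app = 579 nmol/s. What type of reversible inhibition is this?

Km increases (0.232 → 0.770 μM) while Vmax is unchanged — the hallmark of competitive inhibition.

competitive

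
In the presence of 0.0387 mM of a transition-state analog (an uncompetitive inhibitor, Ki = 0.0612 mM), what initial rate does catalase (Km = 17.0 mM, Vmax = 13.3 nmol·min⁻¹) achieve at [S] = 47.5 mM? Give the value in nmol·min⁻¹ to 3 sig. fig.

With α = 1 + [I]/Ki = 1 + 0.0387/0.0612 = 1.632, the uncompetitive rate law is v = (Vmax/α)·[S] / (Km/α + [S]).
v = (13.3/1.632)×47.5 / (17.0/1.632 + 47.5) = 387.0/57.91 = 6.68 nmol·min⁻¹.

6.68 nmol·min⁻¹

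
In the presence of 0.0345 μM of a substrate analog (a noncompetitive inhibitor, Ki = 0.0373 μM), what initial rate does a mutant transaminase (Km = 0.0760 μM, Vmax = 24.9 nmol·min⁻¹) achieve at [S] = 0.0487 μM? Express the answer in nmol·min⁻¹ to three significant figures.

α = 1 + [I]/Ki = 1 + 0.0345/0.0373 = 1.925.
For a noncompetitive inhibitor, Vmax is reduced to Vmax/α while Km is unchanged: Km,app = 0.0760 μM, Vmax,app = 12.9 nmol·min⁻¹.
v = Vmax,app·[S]/(Km,app + [S]) = 12.9 × 0.0487/(0.0760 + 0.0487) = 5.05 nmol·min⁻¹.

5.05 nmol·min⁻¹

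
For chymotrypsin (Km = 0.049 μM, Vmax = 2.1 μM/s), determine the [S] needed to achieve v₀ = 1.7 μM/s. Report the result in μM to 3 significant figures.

The required fractional saturation is v/Vmax = 1.7/2.1 = 0.8095.
Then [S]/(Km+[S]) = 0.8095 ⇒ [S] = 0.049 × 0.8095/(1 − 0.8095) = 0.208 μM.

0.208 μM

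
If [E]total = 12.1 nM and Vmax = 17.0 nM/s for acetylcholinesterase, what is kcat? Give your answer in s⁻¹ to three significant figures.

kcat = Vmax/[E]total = 17.0 nM/s / 12.1 nM = 1.40 s⁻¹.

1.40 s⁻¹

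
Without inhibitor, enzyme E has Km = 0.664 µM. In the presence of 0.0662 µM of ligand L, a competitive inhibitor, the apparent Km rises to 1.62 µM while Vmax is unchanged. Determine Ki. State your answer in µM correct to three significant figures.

Competitive: Km,app = α·Km with α = 1 + [I]/Ki.
α = Km,app/Km = 1.62/0.664 = 2.440.
Since α = 1 + [I]/Ki, [I]/Ki = 2.440 − 1 = 1.440 and Ki = 0.0662/1.440 = 0.0460 µM.

0.0460 µM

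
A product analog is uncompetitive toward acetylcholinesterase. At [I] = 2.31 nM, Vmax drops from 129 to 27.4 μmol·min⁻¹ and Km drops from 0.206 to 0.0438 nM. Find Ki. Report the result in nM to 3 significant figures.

0.623 nM

Uncompetitive: Vmax,app = Vmax/α (and Km,app = Km/α) with α = 1 + [I]/Ki.
α = Vmax/Vmax,app = 129/27.4 = 4.708.
Ki = [I]/(α − 1) = 2.31/3.708 = 0.623 nM.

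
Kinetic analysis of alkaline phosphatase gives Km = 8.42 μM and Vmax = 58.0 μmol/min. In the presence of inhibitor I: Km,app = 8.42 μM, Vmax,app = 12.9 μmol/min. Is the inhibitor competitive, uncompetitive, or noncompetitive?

noncompetitive

Vmax decreases (58.0 → 12.9 μmol/min) while Km is unchanged — pure noncompetitive inhibition.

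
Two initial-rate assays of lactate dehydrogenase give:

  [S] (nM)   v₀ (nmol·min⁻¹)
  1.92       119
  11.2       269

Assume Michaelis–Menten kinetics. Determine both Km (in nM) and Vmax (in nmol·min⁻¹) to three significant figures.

In reciprocal form, 1/v = (Km/Vmax)·(1/[S]) + 1/Vmax. The two points give (1/[S], 1/v) = (0.5208, 0.008403) and (0.08929, 0.003717).
Slope = (0.008403 − 0.003717)/(0.5208 − 0.08929) = 0.01086; intercept = 0.008403 − 0.01086×0.5208 = 0.002748.
Vmax = 1/intercept = 364 nmol·min⁻¹; Km = slope × Vmax = 0.01086 × 364 = 3.95 nM.

Km = 3.95 nM; Vmax = 364 nmol·min⁻¹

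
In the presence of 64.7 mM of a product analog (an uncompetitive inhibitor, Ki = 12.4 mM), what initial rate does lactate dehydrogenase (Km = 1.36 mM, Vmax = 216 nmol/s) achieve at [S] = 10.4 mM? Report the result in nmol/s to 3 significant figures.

34.0 nmol/s

With α = 1 + [I]/Ki = 1 + 64.7/12.4 = 6.218, the uncompetitive rate law is v = (Vmax/α)·[S] / (Km/α + [S]).
v = (216/6.218)×10.4 / (1.36/6.218 + 10.4) = 361.3/10.62 = 34.0 nmol/s.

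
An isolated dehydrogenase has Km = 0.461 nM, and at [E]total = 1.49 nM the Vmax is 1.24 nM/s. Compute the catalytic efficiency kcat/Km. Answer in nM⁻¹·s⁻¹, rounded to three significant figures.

kcat = Vmax/[E]total = 1.24/1.49 = 0.832 s⁻¹.
kcat/Km = 0.832/0.461 = 1.81 nM⁻¹·s⁻¹.

1.81 nM⁻¹·s⁻¹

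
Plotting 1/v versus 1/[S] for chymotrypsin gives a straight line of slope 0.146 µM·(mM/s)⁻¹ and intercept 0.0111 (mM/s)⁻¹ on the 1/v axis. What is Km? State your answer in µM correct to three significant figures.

y-intercept = 1/Vmax ⇒ Vmax = 90.1 mM/s; slope = Km/Vmax ⇒ Km = slope × Vmax.
Km = 0.146 × 90.1 = 13.2 µM.

13.2 µM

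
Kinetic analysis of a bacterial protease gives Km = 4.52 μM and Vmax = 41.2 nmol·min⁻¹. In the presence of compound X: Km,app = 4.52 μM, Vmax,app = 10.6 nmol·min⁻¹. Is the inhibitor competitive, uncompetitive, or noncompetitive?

noncompetitive

Vmax decreases (41.2 → 10.6 nmol·min⁻¹) while Km is unchanged — pure noncompetitive inhibition.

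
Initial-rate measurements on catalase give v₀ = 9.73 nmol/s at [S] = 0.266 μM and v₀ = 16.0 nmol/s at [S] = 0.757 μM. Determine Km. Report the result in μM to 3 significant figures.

In reciprocal form, 1/v = (Km/Vmax)·(1/[S]) + 1/Vmax. The two points give (1/[S], 1/v) = (3.759, 0.1028) and (1.321, 0.06250).
Slope = (0.1028 − 0.06250)/(3.759 − 1.321) = 0.01652; intercept = 0.1028 − 0.01652×3.759 = 0.04068.
Vmax = 1/intercept = 24.6 nmol/s; Km = slope × Vmax = 0.01652 × 24.6 = 0.406 μM.

0.406 μM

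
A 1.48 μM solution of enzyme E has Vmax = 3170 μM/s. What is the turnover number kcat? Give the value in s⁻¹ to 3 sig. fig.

2140 s⁻¹

kcat = Vmax/[E]total = 3170 μM/s / 1.48 μM = 2140 s⁻¹.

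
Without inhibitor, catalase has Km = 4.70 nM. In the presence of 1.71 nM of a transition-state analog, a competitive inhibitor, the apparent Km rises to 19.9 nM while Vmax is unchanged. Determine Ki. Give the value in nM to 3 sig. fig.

0.529 nM

Competitive: Km,app = α·Km with α = 1 + [I]/Ki.
α = Km,app/Km = 19.9/4.70 = 4.234.
Since α = 1 + [I]/Ki, [I]/Ki = 4.234 − 1 = 3.234 and Ki = 1.71/3.234 = 0.529 nM.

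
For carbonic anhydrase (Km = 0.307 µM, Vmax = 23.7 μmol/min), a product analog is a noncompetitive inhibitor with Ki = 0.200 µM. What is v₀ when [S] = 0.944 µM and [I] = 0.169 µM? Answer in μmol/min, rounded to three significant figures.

9.69 μmol/min

With α = 1 + [I]/Ki = 1 + 0.169/0.200 = 1.845, the noncompetitive rate law is v = (Vmax/α)·[S] / (Km + [S]).
v = (23.7/1.845)×0.944 / (0.307 + 0.944) = 12.13/1.251 = 9.69 μmol/min.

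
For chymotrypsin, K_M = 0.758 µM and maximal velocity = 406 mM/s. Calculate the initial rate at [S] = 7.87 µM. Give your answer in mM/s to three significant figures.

v = Vmax·[S]/(Km + [S]) = 406 × 7.87 / (0.758 + 7.87)
  = 3195 / 8.628 = 370 mM/s.

370 mM/s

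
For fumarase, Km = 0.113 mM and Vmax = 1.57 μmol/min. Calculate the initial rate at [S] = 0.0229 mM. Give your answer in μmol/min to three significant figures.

[S]/(Km+[S]) = 0.0229/0.1359 = 0.1685, the fractional saturation.
v = 0.1685 × Vmax = 0.1685 × 1.57 = 0.265 μmol/min.

0.265 μmol/min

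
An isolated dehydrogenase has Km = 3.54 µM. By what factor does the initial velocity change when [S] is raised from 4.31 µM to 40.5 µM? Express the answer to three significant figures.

Since Vmax cancels, v₂/v₁ = [S]₂(Km+[S]₁) / [S]₁(Km+[S]₂).
= 40.5×(3.54+4.31) / (4.31×(3.54+40.5)) = 317.9/189.8 = 1.67.

1.67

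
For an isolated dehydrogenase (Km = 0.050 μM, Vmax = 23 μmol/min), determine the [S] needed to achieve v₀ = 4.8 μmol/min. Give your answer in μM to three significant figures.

0.0132 μM

The required fractional saturation is v/Vmax = 4.8/23 = 0.2087.
Then [S]/(Km+[S]) = 0.2087 ⇒ [S] = 0.050 × 0.2087/(1 − 0.2087) = 0.0132 μM.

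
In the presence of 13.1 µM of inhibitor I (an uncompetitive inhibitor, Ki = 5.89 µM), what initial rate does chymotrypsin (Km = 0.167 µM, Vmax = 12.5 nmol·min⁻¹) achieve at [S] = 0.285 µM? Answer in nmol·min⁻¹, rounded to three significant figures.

3.28 nmol·min⁻¹

With α = 1 + [I]/Ki = 1 + 13.1/5.89 = 3.224, the uncompetitive rate law is v = (Vmax/α)·[S] / (Km/α + [S]).
v = (12.5/3.224)×0.285 / (0.167/3.224 + 0.285) = 1.105/0.3368 = 3.28 nmol·min⁻¹.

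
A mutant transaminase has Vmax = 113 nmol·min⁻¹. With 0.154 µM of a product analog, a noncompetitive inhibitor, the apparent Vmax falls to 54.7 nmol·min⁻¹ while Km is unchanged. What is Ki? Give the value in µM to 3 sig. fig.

Noncompetitive: Vmax,app = Vmax/α with α = 1 + [I]/Ki.
α = Vmax/Vmax,app = 113/54.7 = 2.066.
Since α = 1 + [I]/Ki, [I]/Ki = 2.066 − 1 = 1.066 and Ki = 0.154/1.066 = 0.144 µM.

0.144 µM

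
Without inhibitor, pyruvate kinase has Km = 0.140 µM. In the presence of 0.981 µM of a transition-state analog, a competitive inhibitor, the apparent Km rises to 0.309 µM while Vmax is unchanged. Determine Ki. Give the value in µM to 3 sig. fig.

0.813 µM

Competitive: Km,app = α·Km with α = 1 + [I]/Ki.
α = Km,app/Km = 0.309/0.140 = 2.207.
Ki = [I]/(α − 1) = 0.981/1.207 = 0.813 µM.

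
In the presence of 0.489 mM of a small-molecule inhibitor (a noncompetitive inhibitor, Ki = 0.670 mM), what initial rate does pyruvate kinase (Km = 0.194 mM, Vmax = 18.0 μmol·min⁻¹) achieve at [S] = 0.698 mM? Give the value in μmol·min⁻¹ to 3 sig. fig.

8.14 μmol·min⁻¹

With α = 1 + [I]/Ki = 1 + 0.489/0.670 = 1.730, the noncompetitive rate law is v = (Vmax/α)·[S] / (Km + [S]).
v = (18.0/1.730)×0.698 / (0.194 + 0.698) = 7.263/0.8920 = 8.14 μmol·min⁻¹.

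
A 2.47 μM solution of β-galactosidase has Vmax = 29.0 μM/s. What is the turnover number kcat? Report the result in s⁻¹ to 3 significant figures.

11.7 s⁻¹

kcat = Vmax/[E]total = 29.0 μM/s / 2.47 μM = 11.7 s⁻¹.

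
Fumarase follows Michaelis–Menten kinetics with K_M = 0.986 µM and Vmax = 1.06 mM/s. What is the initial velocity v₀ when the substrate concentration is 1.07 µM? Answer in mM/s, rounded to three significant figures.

v = Vmax·[S]/(Km + [S]) = 1.06 × 1.07 / (0.986 + 1.07)
  = 1.134 / 2.056 = 0.552 mM/s.

0.552 mM/s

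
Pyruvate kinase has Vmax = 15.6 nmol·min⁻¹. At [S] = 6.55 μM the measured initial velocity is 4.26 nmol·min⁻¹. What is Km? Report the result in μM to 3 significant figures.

17.4 μM

v/Vmax = 4.26/15.6 = 0.2731 = [S]/(Km+[S]).
So Km + [S] = [S]/0.2731 = 23.99 μM, giving Km = 23.99 − 6.55 = 17.4 μM.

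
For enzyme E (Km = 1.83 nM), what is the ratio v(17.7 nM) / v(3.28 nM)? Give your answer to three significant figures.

Since Vmax cancels, v₂/v₁ = [S]₂(Km+[S]₁) / [S]₁(Km+[S]₂).
= 17.7×(1.83+3.28) / (3.28×(1.83+17.7)) = 90.45/64.06 = 1.41.

1.41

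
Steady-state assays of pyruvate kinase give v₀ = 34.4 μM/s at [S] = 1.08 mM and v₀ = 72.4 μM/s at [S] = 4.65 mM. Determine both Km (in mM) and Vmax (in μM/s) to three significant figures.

From v = Vmax[S]/(Km+[S]), each point gives Vmax = v(Km+[S])/[S].
Equating: 34.4(Km+1.08)/1.08 = 72.4(Km+4.65)/4.65.
31.85·Km + 34.4 = 15.57·Km + 72.4, so (31.85 − 15.57)·Km = 72.4 − 34.4.
Km = 38.00/16.28 = 2.33 mM; then Vmax = 34.4(2.33+1.08)/1.08 = 109 μM/s.

Km = 2.33 mM; Vmax = 109 μM/s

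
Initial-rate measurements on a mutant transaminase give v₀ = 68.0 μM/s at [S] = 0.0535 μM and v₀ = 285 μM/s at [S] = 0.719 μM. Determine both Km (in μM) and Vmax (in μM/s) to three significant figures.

Km = 0.248 μM; Vmax = 383 μM/s

From v = Vmax[S]/(Km+[S]), each point gives Vmax = v(Km+[S])/[S].
Equating: 68.0(Km+0.0535)/0.0535 = 285(Km+0.719)/0.719.
1271·Km + 68.0 = 396.4·Km + 285, so (1271 − 396.4)·Km = 285 − 68.0.
Km = 217.0/874.6 = 0.248 μM; then Vmax = 68.0(0.248+0.0535)/0.0535 = 383 μM/s.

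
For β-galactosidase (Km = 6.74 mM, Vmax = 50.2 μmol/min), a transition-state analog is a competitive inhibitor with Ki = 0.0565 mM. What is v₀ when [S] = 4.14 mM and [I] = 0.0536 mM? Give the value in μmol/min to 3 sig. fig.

12.0 μmol/min

α = 1 + [I]/Ki = 1 + 0.0536/0.0565 = 1.949.
For a competitive inhibitor, Vmax is unchanged and the apparent Km becomes α·Km: Km,app = 13.1 mM, Vmax,app = 50.2 μmol/min.
v = Vmax,app·[S]/(Km,app + [S]) = 50.2 × 4.14/(13.1 + 4.14) = 12.0 μmol/min.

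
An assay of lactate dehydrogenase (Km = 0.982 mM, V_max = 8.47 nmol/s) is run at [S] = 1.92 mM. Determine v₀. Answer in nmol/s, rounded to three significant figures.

[S]/(Km+[S]) = 1.92/2.902 = 0.6616, the fractional saturation.
v = 0.6616 × Vmax = 0.6616 × 8.47 = 5.60 nmol/s.

5.60 nmol/s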